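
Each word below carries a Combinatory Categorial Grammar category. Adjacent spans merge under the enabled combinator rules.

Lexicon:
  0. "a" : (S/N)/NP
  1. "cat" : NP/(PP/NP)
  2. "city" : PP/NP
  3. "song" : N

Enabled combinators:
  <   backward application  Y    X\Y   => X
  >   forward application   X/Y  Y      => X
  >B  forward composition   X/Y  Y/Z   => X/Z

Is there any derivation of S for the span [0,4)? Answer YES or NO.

YES

[0,4] S   >
  [0,3] S/N   >
    [0,1] "a" : (S/N)/NP
    [1,3] NP   >
      [1,2] "cat" : NP/(PP/NP)
      [2,3] "city" : PP/NP
  [3,4] "song" : N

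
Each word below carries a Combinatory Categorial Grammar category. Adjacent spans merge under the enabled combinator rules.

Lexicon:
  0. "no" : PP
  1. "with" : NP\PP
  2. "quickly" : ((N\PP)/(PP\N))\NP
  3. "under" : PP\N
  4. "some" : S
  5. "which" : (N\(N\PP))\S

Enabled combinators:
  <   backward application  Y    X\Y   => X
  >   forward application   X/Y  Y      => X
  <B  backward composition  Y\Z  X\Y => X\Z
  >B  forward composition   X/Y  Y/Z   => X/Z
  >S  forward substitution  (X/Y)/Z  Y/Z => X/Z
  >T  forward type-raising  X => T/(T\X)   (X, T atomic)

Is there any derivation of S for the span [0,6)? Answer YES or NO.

PP NP\PP ((N\PP)/(PP\N))\NP PP\N S (N\(N\PP))\S
CKY chart[0,6] = {N, N/(N\N), NP/(NP\N), PP/(PP\N), S/(S\N)}; S ∉ chart

NO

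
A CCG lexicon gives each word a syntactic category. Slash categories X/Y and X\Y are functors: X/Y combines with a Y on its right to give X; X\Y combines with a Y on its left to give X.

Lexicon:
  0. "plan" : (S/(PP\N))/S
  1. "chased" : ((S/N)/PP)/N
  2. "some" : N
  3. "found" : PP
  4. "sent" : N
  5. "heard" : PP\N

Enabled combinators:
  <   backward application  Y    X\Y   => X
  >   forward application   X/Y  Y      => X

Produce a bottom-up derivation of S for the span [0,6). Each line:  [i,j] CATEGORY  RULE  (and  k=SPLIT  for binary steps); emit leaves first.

[0,6] S   >
  [0,5] S/(PP\N)   >
    [0,1] "plan" : (S/(PP\N))/S
    [1,5] S   >
      [1,4] S/N   >
        [1,3] (S/N)/PP   >
          [1,2] "chased" : ((S/N)/PP)/N
          [2,3] "some" : N
        [3,4] "found" : PP
      [4,5] "sent" : N
  [5,6] "heard" : PP\N

[0,1] (S/(PP\N))/S  lex  "plan"
[1,2] ((S/N)/PP)/N  lex  "chased"
[2,3] N  lex  "some"
[1,3] (S/N)/PP  >  k=2
[3,4] PP  lex  "found"
[1,4] S/N  >  k=3
[4,5] N  lex  "sent"
[1,5] S  >  k=4
[0,5] S/(PP\N)  >  k=1
[5,6] PP\N  lex  "heard"
[0,6] S  >  k=5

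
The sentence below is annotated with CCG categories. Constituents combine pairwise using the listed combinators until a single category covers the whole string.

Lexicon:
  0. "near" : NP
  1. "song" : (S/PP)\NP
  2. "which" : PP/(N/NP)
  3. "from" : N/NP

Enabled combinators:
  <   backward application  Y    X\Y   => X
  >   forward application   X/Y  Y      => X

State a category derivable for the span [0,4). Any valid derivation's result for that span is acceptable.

[0,4] S   >
  [0,2] S/PP   <
    [0,1] "near" : NP
    [1,2] "song" : (S/PP)\NP
  [2,4] PP   >
    [2,3] "which" : PP/(N/NP)
    [3,4] "from" : N/NP

S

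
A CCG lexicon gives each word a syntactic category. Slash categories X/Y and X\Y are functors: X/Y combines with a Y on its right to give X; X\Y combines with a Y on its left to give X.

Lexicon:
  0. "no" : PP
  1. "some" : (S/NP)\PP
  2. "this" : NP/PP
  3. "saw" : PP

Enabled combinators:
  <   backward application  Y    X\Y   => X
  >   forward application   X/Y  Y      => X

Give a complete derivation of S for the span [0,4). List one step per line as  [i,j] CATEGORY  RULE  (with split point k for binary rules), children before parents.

[0,1] PP  lex  "no"
[1,2] (S/NP)\PP  lex  "some"
[0,2] S/NP  <  k=1
[2,3] NP/PP  lex  "this"
[3,4] PP  lex  "saw"
[2,4] NP  >  k=3
[0,4] S  >  k=2

[0,4] S   >
  [0,2] S/NP   <
    [0,1] "no" : PP
    [1,2] "some" : (S/NP)\PP
  [2,4] NP   >
    [2,3] "this" : NP/PP
    [3,4] "saw" : PP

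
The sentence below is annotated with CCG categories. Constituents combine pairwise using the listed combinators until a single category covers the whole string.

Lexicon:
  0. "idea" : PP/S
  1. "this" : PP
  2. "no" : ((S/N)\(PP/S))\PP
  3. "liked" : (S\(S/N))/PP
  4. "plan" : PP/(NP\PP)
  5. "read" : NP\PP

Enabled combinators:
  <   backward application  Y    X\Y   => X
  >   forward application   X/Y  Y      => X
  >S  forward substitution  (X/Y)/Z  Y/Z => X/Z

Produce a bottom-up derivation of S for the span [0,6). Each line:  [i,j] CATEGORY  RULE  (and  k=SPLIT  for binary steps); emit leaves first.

[0,6] S   <
  [0,3] S/N   <
    [0,1] "idea" : PP/S
    [1,3] (S/N)\(PP/S)   <
      [1,2] "this" : PP
      [2,3] "no" : ((S/N)\(PP/S))\PP
  [3,6] S\(S/N)   >
    [3,4] "liked" : (S\(S/N))/PP
    [4,6] PP   >
      [4,5] "plan" : PP/(NP\PP)
      [5,6] "read" : NP\PP

[0,1] PP/S  lex  "idea"
[1,2] PP  lex  "this"
[2,3] ((S/N)\(PP/S))\PP  lex  "no"
[1,3] (S/N)\(PP/S)  <  k=2
[0,3] S/N  <  k=1
[3,4] (S\(S/N))/PP  lex  "liked"
[4,5] PP/(NP\PP)  lex  "plan"
[5,6] NP\PP  lex  "read"
[4,6] PP  >  k=5
[3,6] S\(S/N)  >  k=4
[0,6] S  <  k=3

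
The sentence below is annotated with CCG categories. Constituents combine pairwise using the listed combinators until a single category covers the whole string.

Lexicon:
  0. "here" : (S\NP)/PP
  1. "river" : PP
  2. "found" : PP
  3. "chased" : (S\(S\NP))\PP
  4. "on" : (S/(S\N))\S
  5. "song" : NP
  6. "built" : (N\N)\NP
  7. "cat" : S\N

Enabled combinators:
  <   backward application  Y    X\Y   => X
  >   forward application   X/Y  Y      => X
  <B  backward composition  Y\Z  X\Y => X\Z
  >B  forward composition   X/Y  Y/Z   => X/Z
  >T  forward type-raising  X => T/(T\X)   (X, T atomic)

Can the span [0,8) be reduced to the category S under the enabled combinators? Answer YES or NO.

[0,8] S   >
  [0,5] S/(S\N)   <
    [0,4] S   <
      [0,2] S\NP   >
        [0,1] "here" : (S\NP)/PP
        [1,2] "river" : PP
      [2,4] S\(S\NP)   <
        [2,3] "found" : PP
        [3,4] "chased" : (S\(S\NP))\PP
    [4,5] "on" : (S/(S\N))\S
  [5,8] S\N   <B
    [5,7] N\N   <
      [5,6] "song" : NP
      [6,7] "built" : (N\N)\NP
    [7,8] "cat" : S\N

YES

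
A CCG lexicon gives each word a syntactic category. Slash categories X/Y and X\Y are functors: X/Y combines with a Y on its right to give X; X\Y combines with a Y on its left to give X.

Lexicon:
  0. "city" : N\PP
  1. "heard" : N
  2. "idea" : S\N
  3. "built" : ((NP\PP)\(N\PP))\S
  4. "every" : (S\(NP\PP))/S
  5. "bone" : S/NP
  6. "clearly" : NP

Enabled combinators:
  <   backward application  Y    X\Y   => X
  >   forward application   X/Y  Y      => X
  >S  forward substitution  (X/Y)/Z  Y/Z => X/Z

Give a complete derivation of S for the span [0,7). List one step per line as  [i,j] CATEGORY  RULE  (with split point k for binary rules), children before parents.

[0,1] N\PP  lex  "city"
[1,2] N  lex  "heard"
[2,3] S\N  lex  "idea"
[1,3] S  <  k=2
[3,4] ((NP\PP)\(N\PP))\S  lex  "built"
[1,4] (NP\PP)\(N\PP)  <  k=3
[0,4] NP\PP  <  k=1
[4,5] (S\(NP\PP))/S  lex  "every"
[5,6] S/NP  lex  "bone"
[6,7] NP  lex  "clearly"
[5,7] S  >  k=6
[4,7] S\(NP\PP)  >  k=5
[0,7] S  <  k=4

[0,7] S   <
  [0,4] NP\PP   <
    [0,1] "city" : N\PP
    [1,4] (NP\PP)\(N\PP)   <
      [1,3] S   <
        [1,2] "heard" : N
        [2,3] "idea" : S\N
      [3,4] "built" : ((NP\PP)\(N\PP))\S
  [4,7] S\(NP\PP)   >
    [4,5] "every" : (S\(NP\PP))/S
    [5,7] S   >
      [5,6] "bone" : S/NP
      [6,7] "clearly" : NP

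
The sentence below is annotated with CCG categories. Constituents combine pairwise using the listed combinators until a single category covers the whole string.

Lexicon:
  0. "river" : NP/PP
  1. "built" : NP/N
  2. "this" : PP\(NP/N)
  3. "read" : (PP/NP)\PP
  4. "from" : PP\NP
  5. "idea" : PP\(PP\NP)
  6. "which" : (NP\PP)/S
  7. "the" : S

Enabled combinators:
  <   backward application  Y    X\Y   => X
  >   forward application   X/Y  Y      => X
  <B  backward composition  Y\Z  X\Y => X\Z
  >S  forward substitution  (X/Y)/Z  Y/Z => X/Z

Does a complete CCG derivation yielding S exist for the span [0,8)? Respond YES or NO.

NO

NP/PP NP/N PP\(NP/N) (PP/NP)\PP PP\NP PP\(PP\NP) (NP\PP)/S S
CKY chart[0,8] = {NP}; S ∉ chart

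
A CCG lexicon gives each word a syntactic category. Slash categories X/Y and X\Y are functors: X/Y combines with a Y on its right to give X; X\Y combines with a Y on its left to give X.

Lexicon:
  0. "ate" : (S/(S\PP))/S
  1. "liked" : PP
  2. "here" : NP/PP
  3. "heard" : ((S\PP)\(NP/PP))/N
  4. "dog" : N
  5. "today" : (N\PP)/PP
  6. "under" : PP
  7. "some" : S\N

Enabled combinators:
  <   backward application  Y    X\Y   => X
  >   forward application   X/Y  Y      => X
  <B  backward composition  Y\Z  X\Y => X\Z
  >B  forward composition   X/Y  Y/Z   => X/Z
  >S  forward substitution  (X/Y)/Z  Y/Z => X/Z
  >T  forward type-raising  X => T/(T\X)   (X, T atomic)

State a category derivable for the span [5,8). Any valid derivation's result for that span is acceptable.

S\PP

[0,8] S   >
  [0,5] S/(S\PP)   >
    [0,1] "ate" : (S/(S\PP))/S
    [1,5] S   <
      [1,2] "liked" : PP
      [2,5] S\PP   <
        [2,3] "here" : NP/PP
        [3,5] (S\PP)\(NP/PP)   >
          [3,4] "heard" : ((S\PP)\(NP/PP))/N
          [4,5] "dog" : N
  [5,8] S\PP   <B
    [5,7] N\PP   >
      [5,6] "today" : (N\PP)/PP
      [6,7] "under" : PP
    [7,8] "some" : S\N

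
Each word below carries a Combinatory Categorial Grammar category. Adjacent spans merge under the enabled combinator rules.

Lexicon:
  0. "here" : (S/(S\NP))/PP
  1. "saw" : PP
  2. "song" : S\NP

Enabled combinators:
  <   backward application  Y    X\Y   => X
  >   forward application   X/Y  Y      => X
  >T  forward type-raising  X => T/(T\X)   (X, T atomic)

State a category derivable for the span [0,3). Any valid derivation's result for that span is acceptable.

[0,3] S   >
  [0,2] S/(S\NP)   >
    [0,1] "here" : (S/(S\NP))/PP
    [1,2] "saw" : PP
  [2,3] "song" : S\NP

S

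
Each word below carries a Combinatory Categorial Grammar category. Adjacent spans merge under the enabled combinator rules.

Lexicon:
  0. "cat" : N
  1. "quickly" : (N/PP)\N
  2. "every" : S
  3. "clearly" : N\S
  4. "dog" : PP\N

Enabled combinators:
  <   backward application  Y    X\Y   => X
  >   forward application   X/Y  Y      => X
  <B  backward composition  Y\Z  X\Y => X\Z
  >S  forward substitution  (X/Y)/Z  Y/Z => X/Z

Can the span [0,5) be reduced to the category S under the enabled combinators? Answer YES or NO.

N (N/PP)\N S N\S PP\N
CKY chart[0,5] = {N}; S ∉ chart

NO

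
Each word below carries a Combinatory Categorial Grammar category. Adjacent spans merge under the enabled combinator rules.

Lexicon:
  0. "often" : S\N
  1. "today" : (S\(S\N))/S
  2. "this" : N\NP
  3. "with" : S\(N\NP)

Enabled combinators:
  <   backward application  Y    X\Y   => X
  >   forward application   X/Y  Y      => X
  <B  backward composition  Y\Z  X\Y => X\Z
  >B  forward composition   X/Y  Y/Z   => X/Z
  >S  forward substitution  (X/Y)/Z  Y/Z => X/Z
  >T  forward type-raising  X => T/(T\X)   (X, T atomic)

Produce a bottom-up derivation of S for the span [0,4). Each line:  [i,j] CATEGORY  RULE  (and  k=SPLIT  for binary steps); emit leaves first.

[0,1] S\N  lex  "often"
[1,2] (S\(S\N))/S  lex  "today"
[2,3] N\NP  lex  "this"
[3,4] S\(N\NP)  lex  "with"
[2,4] S  <  k=3
[1,4] S\(S\N)  >  k=2
[0,4] S  <  k=1

[0,4] S   <
  [0,1] "often" : S\N
  [1,4] S\(S\N)   >
    [1,2] "today" : (S\(S\N))/S
    [2,4] S   <
      [2,3] "this" : N\NP
      [3,4] "with" : S\(N\NP)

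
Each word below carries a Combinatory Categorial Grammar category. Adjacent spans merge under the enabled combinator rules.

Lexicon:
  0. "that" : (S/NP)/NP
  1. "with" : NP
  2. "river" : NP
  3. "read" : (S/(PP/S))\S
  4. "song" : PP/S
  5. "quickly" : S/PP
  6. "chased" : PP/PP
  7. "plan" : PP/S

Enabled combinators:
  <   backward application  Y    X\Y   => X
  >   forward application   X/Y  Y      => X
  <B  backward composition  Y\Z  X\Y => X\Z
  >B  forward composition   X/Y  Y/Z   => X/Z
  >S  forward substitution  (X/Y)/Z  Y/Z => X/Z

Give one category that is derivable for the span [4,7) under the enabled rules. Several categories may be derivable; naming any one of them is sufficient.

PP/PP

[0,8] S   >
  [0,4] S/(PP/S)   <
    [0,3] S   >
      [0,2] S/NP   >
        [0,1] "that" : (S/NP)/NP
        [1,2] "with" : NP
      [2,3] "river" : NP
    [3,4] "read" : (S/(PP/S))\S
  [4,8] PP/S   >B
    [4,7] PP/PP   >B
      [4,6] PP/PP   >B
        [4,5] "song" : PP/S
        [5,6] "quickly" : S/PP
      [6,7] "chased" : PP/PP
    [7,8] "plan" : PP/S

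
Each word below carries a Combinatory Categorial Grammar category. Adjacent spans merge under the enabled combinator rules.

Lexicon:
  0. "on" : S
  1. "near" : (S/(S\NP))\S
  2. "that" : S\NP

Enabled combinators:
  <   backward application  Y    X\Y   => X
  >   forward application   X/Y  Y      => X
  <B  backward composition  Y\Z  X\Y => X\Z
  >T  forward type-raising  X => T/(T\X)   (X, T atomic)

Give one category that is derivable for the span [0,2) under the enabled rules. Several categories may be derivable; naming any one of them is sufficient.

[0,3] S   >
  [0,2] S/(S\NP)   <
    [0,1] "on" : S
    [1,2] "near" : (S/(S\NP))\S
  [2,3] "that" : S\NP

S/(S\NP)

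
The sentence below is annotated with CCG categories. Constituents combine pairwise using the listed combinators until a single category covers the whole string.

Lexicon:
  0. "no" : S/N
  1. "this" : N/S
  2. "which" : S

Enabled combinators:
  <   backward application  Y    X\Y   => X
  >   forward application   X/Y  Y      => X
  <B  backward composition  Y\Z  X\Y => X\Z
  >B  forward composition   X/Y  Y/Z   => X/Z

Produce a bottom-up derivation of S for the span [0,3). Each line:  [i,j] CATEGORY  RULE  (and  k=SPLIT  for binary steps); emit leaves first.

[0,1] S/N  lex  "no"
[1,2] N/S  lex  "this"
[2,3] S  lex  "which"
[1,3] N  >  k=2
[0,3] S  >  k=1

[0,3] S   >
  [0,1] "no" : S/N
  [1,3] N   >
    [1,2] "this" : N/S
    [2,3] "which" : S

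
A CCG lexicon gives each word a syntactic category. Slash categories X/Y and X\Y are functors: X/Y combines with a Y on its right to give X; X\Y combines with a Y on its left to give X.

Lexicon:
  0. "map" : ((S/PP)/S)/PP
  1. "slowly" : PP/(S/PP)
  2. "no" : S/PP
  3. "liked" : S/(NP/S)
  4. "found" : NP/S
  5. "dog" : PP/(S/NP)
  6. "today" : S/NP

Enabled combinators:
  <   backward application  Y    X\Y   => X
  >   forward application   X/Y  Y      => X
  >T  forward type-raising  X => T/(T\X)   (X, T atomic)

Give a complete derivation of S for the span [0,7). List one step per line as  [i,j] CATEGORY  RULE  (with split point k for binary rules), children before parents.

[0,1] ((S/PP)/S)/PP  lex  "map"
[1,2] PP/(S/PP)  lex  "slowly"
[2,3] S/PP  lex  "no"
[1,3] PP  >  k=2
[0,3] (S/PP)/S  >  k=1
[3,4] S/(NP/S)  lex  "liked"
[4,5] NP/S  lex  "found"
[3,5] S  >  k=4
[0,5] S/PP  >  k=3
[5,6] PP/(S/NP)  lex  "dog"
[6,7] S/NP  lex  "today"
[5,7] PP  >  k=6
[0,7] S  >  k=5

[0,7] S   >
  [0,5] S/PP   >
    [0,3] (S/PP)/S   >
      [0,1] "map" : ((S/PP)/S)/PP
      [1,3] PP   >
        [1,2] "slowly" : PP/(S/PP)
        [2,3] "no" : S/PP
    [3,5] S   >
      [3,4] "liked" : S/(NP/S)
      [4,5] "found" : NP/S
  [5,7] PP   >
    [5,6] "dog" : PP/(S/NP)
    [6,7] "today" : S/NP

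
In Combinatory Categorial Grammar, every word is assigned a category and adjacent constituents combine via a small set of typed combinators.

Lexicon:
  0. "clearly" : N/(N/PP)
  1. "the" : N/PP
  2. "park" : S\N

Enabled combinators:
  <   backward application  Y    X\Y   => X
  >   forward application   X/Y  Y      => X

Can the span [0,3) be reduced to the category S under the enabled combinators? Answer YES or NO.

YES

[0,3] S   <
  [0,2] N   >
    [0,1] "clearly" : N/(N/PP)
    [1,2] "the" : N/PP
  [2,3] "park" : S\N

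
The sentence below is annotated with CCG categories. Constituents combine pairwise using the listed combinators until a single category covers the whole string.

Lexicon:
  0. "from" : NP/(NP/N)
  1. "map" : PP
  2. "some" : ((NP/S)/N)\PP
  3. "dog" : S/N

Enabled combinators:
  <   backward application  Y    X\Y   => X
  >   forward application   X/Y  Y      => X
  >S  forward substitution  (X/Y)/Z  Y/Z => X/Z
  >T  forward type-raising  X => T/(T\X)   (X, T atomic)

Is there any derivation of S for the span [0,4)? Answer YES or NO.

NO

NP/(NP/N) PP ((NP/S)/N)\PP S/N
CKY chart[0,4] = {N/(N\NP), NP, NP/(NP\NP), PP/(PP\NP), S/(S\NP)}; S ∉ chart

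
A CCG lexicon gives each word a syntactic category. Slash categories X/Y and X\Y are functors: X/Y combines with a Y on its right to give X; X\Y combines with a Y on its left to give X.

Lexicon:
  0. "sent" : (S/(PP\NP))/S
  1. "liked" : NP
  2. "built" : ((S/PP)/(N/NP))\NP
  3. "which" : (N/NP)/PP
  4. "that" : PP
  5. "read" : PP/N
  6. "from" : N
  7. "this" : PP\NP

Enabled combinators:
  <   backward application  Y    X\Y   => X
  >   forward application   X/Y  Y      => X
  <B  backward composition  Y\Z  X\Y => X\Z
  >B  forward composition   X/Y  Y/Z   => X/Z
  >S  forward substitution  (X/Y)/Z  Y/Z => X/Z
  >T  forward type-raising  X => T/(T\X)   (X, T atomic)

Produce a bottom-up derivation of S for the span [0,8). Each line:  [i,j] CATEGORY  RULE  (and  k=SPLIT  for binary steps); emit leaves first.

[0,8] S   >
  [0,7] S/(PP\NP)   >
    [0,1] "sent" : (S/(PP\NP))/S
    [1,7] S   >
      [1,5] S/PP   >
        [1,3] (S/PP)/(N/NP)   <
          [1,2] "liked" : NP
          [2,3] "built" : ((S/PP)/(N/NP))\NP
        [3,5] N/NP   >
          [3,4] "which" : (N/NP)/PP
          [4,5] "that" : PP
      [5,7] PP   >
        [5,6] "read" : PP/N
        [6,7] "from" : N
  [7,8] "this" : PP\NP

[0,1] (S/(PP\NP))/S  lex  "sent"
[1,2] NP  lex  "liked"
[2,3] ((S/PP)/(N/NP))\NP  lex  "built"
[1,3] (S/PP)/(N/NP)  <  k=2
[3,4] (N/NP)/PP  lex  "which"
[4,5] PP  lex  "that"
[3,5] N/NP  >  k=4
[1,5] S/PP  >  k=3
[5,6] PP/N  lex  "read"
[6,7] N  lex  "from"
[5,7] PP  >  k=6
[1,7] S  >  k=5
[0,7] S/(PP\NP)  >  k=1
[7,8] PP\NP  lex  "this"
[0,8] S  >  k=7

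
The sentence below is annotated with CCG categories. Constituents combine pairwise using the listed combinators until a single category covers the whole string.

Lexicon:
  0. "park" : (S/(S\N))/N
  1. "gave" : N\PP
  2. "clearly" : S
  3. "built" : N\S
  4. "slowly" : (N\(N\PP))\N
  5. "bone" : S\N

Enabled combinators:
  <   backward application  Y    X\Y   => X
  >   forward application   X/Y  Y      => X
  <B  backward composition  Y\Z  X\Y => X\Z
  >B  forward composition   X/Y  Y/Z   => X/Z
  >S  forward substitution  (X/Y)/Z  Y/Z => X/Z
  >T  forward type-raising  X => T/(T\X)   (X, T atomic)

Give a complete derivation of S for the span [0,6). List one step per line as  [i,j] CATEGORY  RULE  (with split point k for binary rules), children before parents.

[0,6] S   >
  [0,5] S/(S\N)   >
    [0,1] "park" : (S/(S\N))/N
    [1,5] N   <
      [1,2] "gave" : N\PP
      [2,5] N\(N\PP)   <
        [2,4] N   <
          [2,3] "clearly" : S
          [3,4] "built" : N\S
        [4,5] "slowly" : (N\(N\PP))\N
  [5,6] "bone" : S\N

[0,1] (S/(S\N))/N  lex  "park"
[1,2] N\PP  lex  "gave"
[2,3] S  lex  "clearly"
[3,4] N\S  lex  "built"
[2,4] N  <  k=3
[4,5] (N\(N\PP))\N  lex  "slowly"
[2,5] N\(N\PP)  <  k=4
[1,5] N  <  k=2
[0,5] S/(S\N)  >  k=1
[5,6] S\N  lex  "bone"
[0,6] S  >  k=5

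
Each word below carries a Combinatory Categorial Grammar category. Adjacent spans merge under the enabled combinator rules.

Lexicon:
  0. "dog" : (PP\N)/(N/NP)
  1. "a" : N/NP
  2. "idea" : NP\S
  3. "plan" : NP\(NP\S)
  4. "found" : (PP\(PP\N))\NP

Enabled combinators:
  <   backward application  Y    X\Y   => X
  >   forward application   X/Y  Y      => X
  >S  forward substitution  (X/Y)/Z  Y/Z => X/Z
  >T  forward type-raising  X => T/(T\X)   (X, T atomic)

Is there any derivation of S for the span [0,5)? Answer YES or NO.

NO

(PP\N)/(N/NP) N/NP NP\S NP\(NP\S) (PP\(PP\N))\NP
CKY chart[0,5] = {N/(N\PP), NP/(NP\PP), PP, PP/(PP\PP), S/(S\PP)}; S ∉ chart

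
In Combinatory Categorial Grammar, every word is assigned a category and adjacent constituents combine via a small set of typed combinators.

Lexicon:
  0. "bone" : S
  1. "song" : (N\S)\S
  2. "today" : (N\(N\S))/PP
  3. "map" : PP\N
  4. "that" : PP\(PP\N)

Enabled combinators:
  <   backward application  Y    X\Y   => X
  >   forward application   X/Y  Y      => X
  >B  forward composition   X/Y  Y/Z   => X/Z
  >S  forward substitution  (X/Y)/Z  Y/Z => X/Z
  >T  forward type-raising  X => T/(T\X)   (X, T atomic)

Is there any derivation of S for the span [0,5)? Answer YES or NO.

NO

S (N\S)\S (N\(N\S))/PP PP\N PP\(PP\N)
CKY chart[0,5] = {N, N/(N\N), NP/(NP\N), PP/(PP\N), S/(S\N)}; S ∉ chart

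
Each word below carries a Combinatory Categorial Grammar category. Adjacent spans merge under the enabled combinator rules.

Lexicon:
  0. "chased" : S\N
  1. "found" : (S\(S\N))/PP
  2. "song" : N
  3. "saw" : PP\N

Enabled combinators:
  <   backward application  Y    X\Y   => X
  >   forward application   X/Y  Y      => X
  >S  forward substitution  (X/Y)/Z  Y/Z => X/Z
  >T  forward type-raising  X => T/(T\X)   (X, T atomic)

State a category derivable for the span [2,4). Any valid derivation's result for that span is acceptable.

[0,4] S   <
  [0,1] "chased" : S\N
  [1,4] S\(S\N)   >
    [1,2] "found" : (S\(S\N))/PP
    [2,4] PP   >
      [2,3] PP/(PP\N)   >T
        [2,3] "song" : N
      [3,4] "saw" : PP\N

PP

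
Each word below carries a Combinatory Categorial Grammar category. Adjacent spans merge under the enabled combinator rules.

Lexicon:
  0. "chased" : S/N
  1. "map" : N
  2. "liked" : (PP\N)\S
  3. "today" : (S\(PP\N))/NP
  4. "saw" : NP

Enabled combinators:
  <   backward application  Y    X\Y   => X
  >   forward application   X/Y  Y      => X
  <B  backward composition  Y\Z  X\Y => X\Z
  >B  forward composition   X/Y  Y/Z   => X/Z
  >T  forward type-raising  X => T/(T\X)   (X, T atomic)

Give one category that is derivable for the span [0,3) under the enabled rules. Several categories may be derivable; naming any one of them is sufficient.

PP\N

[0,5] S   <
  [0,3] PP\N   <
    [0,2] S   >
      [0,1] "chased" : S/N
      [1,2] "map" : N
    [2,3] "liked" : (PP\N)\S
  [3,5] S\(PP\N)   >
    [3,4] "today" : (S\(PP\N))/NP
    [4,5] "saw" : NP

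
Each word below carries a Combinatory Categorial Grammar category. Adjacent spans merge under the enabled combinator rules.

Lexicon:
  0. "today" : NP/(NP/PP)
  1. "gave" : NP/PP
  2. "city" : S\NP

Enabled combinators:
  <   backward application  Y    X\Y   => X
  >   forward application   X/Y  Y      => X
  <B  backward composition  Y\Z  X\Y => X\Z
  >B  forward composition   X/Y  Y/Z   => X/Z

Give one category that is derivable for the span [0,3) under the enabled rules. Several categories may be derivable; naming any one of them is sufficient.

S

[0,3] S   <
  [0,2] NP   >
    [0,1] "today" : NP/(NP/PP)
    [1,2] "gave" : NP/PP
  [2,3] "city" : S\NP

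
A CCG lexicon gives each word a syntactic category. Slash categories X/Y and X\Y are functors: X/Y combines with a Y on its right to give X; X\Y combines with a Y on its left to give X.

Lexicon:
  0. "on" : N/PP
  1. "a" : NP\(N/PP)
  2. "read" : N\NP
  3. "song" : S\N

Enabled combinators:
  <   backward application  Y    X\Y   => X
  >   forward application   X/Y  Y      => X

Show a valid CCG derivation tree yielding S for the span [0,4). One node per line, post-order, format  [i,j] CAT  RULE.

[0,1] N/PP  lex  "on"
[1,2] NP\(N/PP)  lex  "a"
[0,2] NP  <  k=1
[2,3] N\NP  lex  "read"
[0,3] N  <  k=2
[3,4] S\N  lex  "song"
[0,4] S  <  k=3

[0,4] S   <
  [0,3] N   <
    [0,2] NP   <
      [0,1] "on" : N/PP
      [1,2] "a" : NP\(N/PP)
    [2,3] "read" : N\NP
  [3,4] "song" : S\N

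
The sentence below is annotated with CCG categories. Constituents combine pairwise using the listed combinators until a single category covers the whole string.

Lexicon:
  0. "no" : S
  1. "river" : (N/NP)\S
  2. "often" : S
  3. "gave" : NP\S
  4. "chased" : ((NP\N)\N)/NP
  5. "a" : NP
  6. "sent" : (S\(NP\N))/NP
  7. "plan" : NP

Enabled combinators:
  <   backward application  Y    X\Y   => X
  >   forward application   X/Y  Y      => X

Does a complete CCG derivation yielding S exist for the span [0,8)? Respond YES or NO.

YES

[0,8] S   <
  [0,6] NP\N   <
    [0,4] N   >
      [0,2] N/NP   <
        [0,1] "no" : S
        [1,2] "river" : (N/NP)\S
      [2,4] NP   <
        [2,3] "often" : S
        [3,4] "gave" : NP\S
    [4,6] (NP\N)\N   >
      [4,5] "chased" : ((NP\N)\N)/NP
      [5,6] "a" : NP
  [6,8] S\(NP\N)   >
    [6,7] "sent" : (S\(NP\N))/NP
    [7,8] "plan" : NP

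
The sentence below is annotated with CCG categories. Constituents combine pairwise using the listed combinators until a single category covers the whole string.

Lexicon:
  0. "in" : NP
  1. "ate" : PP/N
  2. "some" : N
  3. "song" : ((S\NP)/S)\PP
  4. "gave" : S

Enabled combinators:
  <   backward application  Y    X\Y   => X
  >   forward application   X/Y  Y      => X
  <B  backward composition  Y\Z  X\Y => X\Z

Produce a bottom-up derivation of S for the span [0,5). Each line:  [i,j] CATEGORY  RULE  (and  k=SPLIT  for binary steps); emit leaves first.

[0,1] NP  lex  "in"
[1,2] PP/N  lex  "ate"
[2,3] N  lex  "some"
[1,3] PP  >  k=2
[3,4] ((S\NP)/S)\PP  lex  "song"
[1,4] (S\NP)/S  <  k=3
[4,5] S  lex  "gave"
[1,5] S\NP  >  k=4
[0,5] S  <  k=1

[0,5] S   <
  [0,1] "in" : NP
  [1,5] S\NP   >
    [1,4] (S\NP)/S   <
      [1,3] PP   >
        [1,2] "ate" : PP/N
        [2,3] "some" : N
      [3,4] "song" : ((S\NP)/S)\PP
    [4,5] "gave" : S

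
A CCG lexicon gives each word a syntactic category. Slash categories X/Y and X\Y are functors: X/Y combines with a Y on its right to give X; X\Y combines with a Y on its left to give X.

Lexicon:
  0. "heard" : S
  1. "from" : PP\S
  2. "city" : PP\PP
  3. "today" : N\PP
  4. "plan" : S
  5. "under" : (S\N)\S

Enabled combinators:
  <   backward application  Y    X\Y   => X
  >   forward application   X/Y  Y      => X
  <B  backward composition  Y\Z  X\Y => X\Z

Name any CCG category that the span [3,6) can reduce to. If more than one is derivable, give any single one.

S\PP

[0,6] S   <
  [0,3] PP   <
    [0,1] "heard" : S
    [1,3] PP\S   <B
      [1,2] "from" : PP\S
      [2,3] "city" : PP\PP
  [3,6] S\PP   <B
    [3,4] "today" : N\PP
    [4,6] S\N   <
      [4,5] "plan" : S
      [5,6] "under" : (S\N)\S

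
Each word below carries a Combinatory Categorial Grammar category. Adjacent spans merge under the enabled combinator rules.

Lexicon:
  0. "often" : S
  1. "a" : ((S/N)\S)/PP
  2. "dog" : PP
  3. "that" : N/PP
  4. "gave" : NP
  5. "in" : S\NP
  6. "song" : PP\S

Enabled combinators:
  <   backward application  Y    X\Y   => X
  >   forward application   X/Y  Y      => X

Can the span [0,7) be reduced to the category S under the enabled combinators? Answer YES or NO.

YES

[0,7] S   >
  [0,3] S/N   <
    [0,1] "often" : S
    [1,3] (S/N)\S   >
      [1,2] "a" : ((S/N)\S)/PP
      [2,3] "dog" : PP
  [3,7] N   >
    [3,4] "that" : N/PP
    [4,7] PP   <
      [4,6] S   <
        [4,5] "gave" : NP
        [5,6] "in" : S\NP
      [6,7] "song" : PP\S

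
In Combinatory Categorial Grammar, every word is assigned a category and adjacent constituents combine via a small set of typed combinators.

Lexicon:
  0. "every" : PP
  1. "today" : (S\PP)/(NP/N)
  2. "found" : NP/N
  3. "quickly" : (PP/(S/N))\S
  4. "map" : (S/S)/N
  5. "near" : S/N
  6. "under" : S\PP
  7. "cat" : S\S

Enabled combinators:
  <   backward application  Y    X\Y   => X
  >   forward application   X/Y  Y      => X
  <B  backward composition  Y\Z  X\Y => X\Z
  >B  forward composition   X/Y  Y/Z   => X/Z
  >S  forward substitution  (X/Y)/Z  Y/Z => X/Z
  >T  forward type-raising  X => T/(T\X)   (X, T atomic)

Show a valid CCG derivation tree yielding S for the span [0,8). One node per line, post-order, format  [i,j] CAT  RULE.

[0,1] PP  lex  "every"
[0,1] S/(S\PP)  >T
[1,2] (S\PP)/(NP/N)  lex  "today"
[2,3] NP/N  lex  "found"
[1,3] S\PP  >  k=2
[0,3] S  >  k=1
[3,4] (PP/(S/N))\S  lex  "quickly"
[0,4] PP/(S/N)  <  k=3
[4,5] (S/S)/N  lex  "map"
[5,6] S/N  lex  "near"
[4,6] S/N  >S  k=5
[0,6] PP  >  k=4
[6,7] S\PP  lex  "under"
[7,8] S\S  lex  "cat"
[6,8] S\PP  <B  k=7
[0,8] S  <  k=6

[0,8] S   <
  [0,6] PP   >
    [0,4] PP/(S/N)   <
      [0,3] S   >
        [0,1] S/(S\PP)   >T
          [0,1] "every" : PP
        [1,3] S\PP   >
          [1,2] "today" : (S\PP)/(NP/N)
          [2,3] "found" : NP/N
      [3,4] "quickly" : (PP/(S/N))\S
    [4,6] S/N   >S
      [4,5] "map" : (S/S)/N
      [5,6] "near" : S/N
  [6,8] S\PP   <B
    [6,7] "under" : S\PP
    [7,8] "cat" : S\S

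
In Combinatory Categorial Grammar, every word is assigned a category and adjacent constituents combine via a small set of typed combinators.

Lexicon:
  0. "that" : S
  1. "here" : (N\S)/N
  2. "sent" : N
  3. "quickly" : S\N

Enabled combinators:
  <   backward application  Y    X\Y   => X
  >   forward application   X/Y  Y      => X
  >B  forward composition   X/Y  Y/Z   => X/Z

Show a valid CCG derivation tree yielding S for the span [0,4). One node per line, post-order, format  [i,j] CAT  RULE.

[0,1] S  lex  "that"
[1,2] (N\S)/N  lex  "here"
[2,3] N  lex  "sent"
[1,3] N\S  >  k=2
[0,3] N  <  k=1
[3,4] S\N  lex  "quickly"
[0,4] S  <  k=3

[0,4] S   <
  [0,3] N   <
    [0,1] "that" : S
    [1,3] N\S   >
      [1,2] "here" : (N\S)/N
      [2,3] "sent" : N
  [3,4] "quickly" : S\N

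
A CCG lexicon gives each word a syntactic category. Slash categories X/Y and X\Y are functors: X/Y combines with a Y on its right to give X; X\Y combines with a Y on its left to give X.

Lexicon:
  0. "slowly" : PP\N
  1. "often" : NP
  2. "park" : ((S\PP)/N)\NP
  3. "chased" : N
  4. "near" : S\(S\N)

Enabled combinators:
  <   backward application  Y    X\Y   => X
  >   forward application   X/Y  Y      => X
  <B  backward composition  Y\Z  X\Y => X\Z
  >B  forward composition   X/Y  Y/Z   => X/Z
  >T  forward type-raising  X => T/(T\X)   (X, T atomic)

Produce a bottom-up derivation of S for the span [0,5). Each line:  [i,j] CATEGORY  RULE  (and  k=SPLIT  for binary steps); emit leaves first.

[0,1] PP\N  lex  "slowly"
[1,2] NP  lex  "often"
[2,3] ((S\PP)/N)\NP  lex  "park"
[1,3] (S\PP)/N  <  k=2
[3,4] N  lex  "chased"
[1,4] S\PP  >  k=3
[0,4] S\N  <B  k=1
[4,5] S\(S\N)  lex  "near"
[0,5] S  <  k=4

[0,5] S   <
  [0,4] S\N   <B
    [0,1] "slowly" : PP\N
    [1,4] S\PP   >
      [1,3] (S\PP)/N   <
        [1,2] "often" : NP
        [2,3] "park" : ((S\PP)/N)\NP
      [3,4] "chased" : N
  [4,5] "near" : S\(S\N)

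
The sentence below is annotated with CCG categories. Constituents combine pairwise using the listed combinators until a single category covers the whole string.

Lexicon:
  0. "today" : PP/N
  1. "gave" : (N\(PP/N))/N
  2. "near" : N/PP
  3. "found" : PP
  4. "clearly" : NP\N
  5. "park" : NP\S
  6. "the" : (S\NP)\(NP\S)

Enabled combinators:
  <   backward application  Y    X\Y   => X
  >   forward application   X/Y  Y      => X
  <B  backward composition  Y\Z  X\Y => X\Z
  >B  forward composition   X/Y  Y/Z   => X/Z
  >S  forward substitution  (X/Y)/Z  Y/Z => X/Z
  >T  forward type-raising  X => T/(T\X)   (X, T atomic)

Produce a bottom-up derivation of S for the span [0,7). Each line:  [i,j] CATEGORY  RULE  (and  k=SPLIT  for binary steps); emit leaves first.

[0,1] PP/N  lex  "today"
[1,2] (N\(PP/N))/N  lex  "gave"
[2,3] N/PP  lex  "near"
[3,4] PP  lex  "found"
[2,4] N  >  k=3
[1,4] N\(PP/N)  >  k=2
[0,4] N  <  k=1
[4,5] NP\N  lex  "clearly"
[5,6] NP\S  lex  "park"
[6,7] (S\NP)\(NP\S)  lex  "the"
[5,7] S\NP  <  k=6
[4,7] S\N  <B  k=5
[0,7] S  <  k=4

[0,7] S   <
  [0,4] N   <
    [0,1] "today" : PP/N
    [1,4] N\(PP/N)   >
      [1,2] "gave" : (N\(PP/N))/N
      [2,4] N   >
        [2,3] "near" : N/PP
        [3,4] "found" : PP
  [4,7] S\N   <B
    [4,5] "clearly" : NP\N
    [5,7] S\NP   <
      [5,6] "park" : NP\S
      [6,7] "the" : (S\NP)\(NP\S)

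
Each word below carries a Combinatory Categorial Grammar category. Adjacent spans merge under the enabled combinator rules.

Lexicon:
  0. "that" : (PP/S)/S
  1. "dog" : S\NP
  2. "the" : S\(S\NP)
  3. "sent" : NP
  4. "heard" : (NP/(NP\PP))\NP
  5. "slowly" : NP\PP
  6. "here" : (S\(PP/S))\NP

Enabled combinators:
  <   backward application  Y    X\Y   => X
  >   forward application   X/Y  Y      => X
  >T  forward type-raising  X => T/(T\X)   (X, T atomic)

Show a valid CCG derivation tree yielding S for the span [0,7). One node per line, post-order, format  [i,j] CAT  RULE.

[0,7] S   <
  [0,3] PP/S   >
    [0,1] "that" : (PP/S)/S
    [1,3] S   <
      [1,2] "dog" : S\NP
      [2,3] "the" : S\(S\NP)
  [3,7] S\(PP/S)   <
    [3,6] NP   >
      [3,5] NP/(NP\PP)   <
        [3,4] "sent" : NP
        [4,5] "heard" : (NP/(NP\PP))\NP
      [5,6] "slowly" : NP\PP
    [6,7] "here" : (S\(PP/S))\NP

[0,1] (PP/S)/S  lex  "that"
[1,2] S\NP  lex  "dog"
[2,3] S\(S\NP)  lex  "the"
[1,3] S  <  k=2
[0,3] PP/S  >  k=1
[3,4] NP  lex  "sent"
[4,5] (NP/(NP\PP))\NP  lex  "heard"
[3,5] NP/(NP\PP)  <  k=4
[5,6] NP\PP  lex  "slowly"
[3,6] NP  >  k=5
[6,7] (S\(PP/S))\NP  lex  "here"
[3,7] S\(PP/S)  <  k=6
[0,7] S  <  k=3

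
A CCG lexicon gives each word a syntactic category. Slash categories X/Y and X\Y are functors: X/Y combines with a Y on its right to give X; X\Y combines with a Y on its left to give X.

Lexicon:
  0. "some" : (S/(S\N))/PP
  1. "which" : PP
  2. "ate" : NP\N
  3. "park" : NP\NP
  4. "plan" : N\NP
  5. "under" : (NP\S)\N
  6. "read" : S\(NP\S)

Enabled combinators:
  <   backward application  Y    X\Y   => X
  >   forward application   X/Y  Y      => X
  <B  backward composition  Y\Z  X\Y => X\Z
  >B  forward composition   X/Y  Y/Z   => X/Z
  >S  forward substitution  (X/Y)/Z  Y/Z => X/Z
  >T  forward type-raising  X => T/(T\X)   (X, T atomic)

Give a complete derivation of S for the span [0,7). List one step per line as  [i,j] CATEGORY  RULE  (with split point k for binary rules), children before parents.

[0,1] (S/(S\N))/PP  lex  "some"
[1,2] PP  lex  "which"
[0,2] S/(S\N)  >  k=1
[2,3] NP\N  lex  "ate"
[3,4] NP\NP  lex  "park"
[2,4] NP\N  <B  k=3
[4,5] N\NP  lex  "plan"
[5,6] (NP\S)\N  lex  "under"
[6,7] S\(NP\S)  lex  "read"
[5,7] S\N  <B  k=6
[4,7] S\NP  <B  k=5
[2,7] S\N  <B  k=4
[0,7] S  >  k=2

[0,7] S   >
  [0,2] S/(S\N)   >
    [0,1] "some" : (S/(S\N))/PP
    [1,2] "which" : PP
  [2,7] S\N   <B
    [2,4] NP\N   <B
      [2,3] "ate" : NP\N
      [3,4] "park" : NP\NP
    [4,7] S\NP   <B
      [4,5] "plan" : N\NP
      [5,7] S\N   <B
        [5,6] "under" : (NP\S)\N
        [6,7] "read" : S\(NP\S)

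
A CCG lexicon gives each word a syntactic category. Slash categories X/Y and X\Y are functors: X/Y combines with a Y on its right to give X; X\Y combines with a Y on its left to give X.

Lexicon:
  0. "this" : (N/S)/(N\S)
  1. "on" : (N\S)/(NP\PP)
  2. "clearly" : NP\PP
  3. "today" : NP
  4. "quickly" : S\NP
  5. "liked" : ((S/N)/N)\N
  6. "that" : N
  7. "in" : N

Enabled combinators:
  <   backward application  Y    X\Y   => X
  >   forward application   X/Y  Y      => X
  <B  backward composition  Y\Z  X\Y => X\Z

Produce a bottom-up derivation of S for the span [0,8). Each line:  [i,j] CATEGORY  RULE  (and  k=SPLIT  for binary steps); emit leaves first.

[0,8] S   >
  [0,7] S/N   >
    [0,6] (S/N)/N   <
      [0,5] N   >
        [0,3] N/S   >
          [0,1] "this" : (N/S)/(N\S)
          [1,3] N\S   >
            [1,2] "on" : (N\S)/(NP\PP)
            [2,3] "clearly" : NP\PP
        [3,5] S   <
          [3,4] "today" : NP
          [4,5] "quickly" : S\NP
      [5,6] "liked" : ((S/N)/N)\N
    [6,7] "that" : N
  [7,8] "in" : N

[0,1] (N/S)/(N\S)  lex  "this"
[1,2] (N\S)/(NP\PP)  lex  "on"
[2,3] NP\PP  lex  "clearly"
[1,3] N\S  >  k=2
[0,3] N/S  >  k=1
[3,4] NP  lex  "today"
[4,5] S\NP  lex  "quickly"
[3,5] S  <  k=4
[0,5] N  >  k=3
[5,6] ((S/N)/N)\N  lex  "liked"
[0,6] (S/N)/N  <  k=5
[6,7] N  lex  "that"
[0,7] S/N  >  k=6
[7,8] N  lex  "in"
[0,8] S  >  k=7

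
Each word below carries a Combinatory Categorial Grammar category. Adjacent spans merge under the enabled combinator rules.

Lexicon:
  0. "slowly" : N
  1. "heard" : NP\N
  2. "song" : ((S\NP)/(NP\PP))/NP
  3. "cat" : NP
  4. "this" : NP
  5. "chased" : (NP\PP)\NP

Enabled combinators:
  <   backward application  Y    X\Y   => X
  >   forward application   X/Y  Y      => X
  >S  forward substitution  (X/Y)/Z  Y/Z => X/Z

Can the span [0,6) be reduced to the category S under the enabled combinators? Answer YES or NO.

YES

[0,6] S   <
  [0,2] NP   <
    [0,1] "slowly" : N
    [1,2] "heard" : NP\N
  [2,6] S\NP   >
    [2,4] (S\NP)/(NP\PP)   >
      [2,3] "song" : ((S\NP)/(NP\PP))/NP
      [3,4] "cat" : NP
    [4,6] NP\PP   <
      [4,5] "this" : NP
      [5,6] "chased" : (NP\PP)\NP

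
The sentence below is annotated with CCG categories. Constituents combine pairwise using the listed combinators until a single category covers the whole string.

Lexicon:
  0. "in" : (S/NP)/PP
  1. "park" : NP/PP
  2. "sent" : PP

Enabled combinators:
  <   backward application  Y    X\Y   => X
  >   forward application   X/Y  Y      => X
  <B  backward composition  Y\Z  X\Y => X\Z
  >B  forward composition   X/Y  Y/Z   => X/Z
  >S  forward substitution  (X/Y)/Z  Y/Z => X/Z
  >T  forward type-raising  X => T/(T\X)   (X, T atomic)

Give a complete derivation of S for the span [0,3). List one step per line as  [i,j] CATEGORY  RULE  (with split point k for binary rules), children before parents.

[0,3] S   >
  [0,2] S/PP   >S
    [0,1] "in" : (S/NP)/PP
    [1,2] "park" : NP/PP
  [2,3] "sent" : PP

[0,1] (S/NP)/PP  lex  "in"
[1,2] NP/PP  lex  "park"
[0,2] S/PP  >S  k=1
[2,3] PP  lex  "sent"
[0,3] S  >  k=2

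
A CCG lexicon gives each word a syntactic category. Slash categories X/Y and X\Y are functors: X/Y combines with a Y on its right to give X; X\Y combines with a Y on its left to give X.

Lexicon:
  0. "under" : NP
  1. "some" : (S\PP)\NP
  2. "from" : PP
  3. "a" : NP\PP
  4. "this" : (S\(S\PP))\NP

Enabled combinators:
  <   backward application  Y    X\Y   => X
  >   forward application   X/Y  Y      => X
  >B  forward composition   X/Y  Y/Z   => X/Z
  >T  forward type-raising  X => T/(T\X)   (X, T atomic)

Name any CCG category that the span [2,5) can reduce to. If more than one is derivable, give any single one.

[0,5] S   <
  [0,2] S\PP   <
    [0,1] "under" : NP
    [1,2] "some" : (S\PP)\NP
  [2,5] S\(S\PP)   <
    [2,4] NP   >
      [2,3] NP/(NP\PP)   >T
        [2,3] "from" : PP
      [3,4] "a" : NP\PP
    [4,5] "this" : (S\(S\PP))\NP

S\(S\PP)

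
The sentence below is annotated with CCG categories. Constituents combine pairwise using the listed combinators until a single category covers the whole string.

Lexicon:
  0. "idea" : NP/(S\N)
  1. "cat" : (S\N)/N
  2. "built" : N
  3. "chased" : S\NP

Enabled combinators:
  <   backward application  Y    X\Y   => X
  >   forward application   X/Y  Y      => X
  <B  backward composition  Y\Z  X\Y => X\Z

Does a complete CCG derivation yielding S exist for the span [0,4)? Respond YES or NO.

YES

[0,4] S   <
  [0,3] NP   >
    [0,1] "idea" : NP/(S\N)
    [1,3] S\N   >
      [1,2] "cat" : (S\N)/N
      [2,3] "built" : N
  [3,4] "chased" : S\NP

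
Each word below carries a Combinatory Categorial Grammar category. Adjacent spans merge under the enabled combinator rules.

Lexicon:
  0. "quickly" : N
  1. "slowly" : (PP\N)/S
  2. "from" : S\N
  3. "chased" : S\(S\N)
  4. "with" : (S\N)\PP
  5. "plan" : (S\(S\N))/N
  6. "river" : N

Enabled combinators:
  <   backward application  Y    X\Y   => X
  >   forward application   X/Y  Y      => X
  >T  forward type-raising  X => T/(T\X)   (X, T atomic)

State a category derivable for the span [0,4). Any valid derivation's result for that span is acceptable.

PP

[0,7] S   <
  [0,5] S\N   <
    [0,4] PP   <
      [0,1] "quickly" : N
      [1,4] PP\N   >
        [1,2] "slowly" : (PP\N)/S
        [2,4] S   <
          [2,3] "from" : S\N
          [3,4] "chased" : S\(S\N)
    [4,5] "with" : (S\N)\PP
  [5,7] S\(S\N)   >
    [5,6] "plan" : (S\(S\N))/N
    [6,7] "river" : N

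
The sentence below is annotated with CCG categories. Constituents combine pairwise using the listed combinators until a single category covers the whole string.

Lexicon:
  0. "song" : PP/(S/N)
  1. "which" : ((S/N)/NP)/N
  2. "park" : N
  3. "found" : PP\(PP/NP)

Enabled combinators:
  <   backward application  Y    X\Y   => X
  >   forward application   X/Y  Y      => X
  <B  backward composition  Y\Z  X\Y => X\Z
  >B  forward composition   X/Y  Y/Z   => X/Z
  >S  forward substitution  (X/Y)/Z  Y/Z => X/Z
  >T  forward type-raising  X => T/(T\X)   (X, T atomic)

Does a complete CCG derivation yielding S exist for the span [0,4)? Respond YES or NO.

NO

PP/(S/N) ((S/N)/NP)/N N PP\(PP/NP)
CKY chart[0,4] = {N/(N\PP), NP/(NP\PP), PP, PP/(PP\PP), S/(S\PP)}; S ∉ chart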